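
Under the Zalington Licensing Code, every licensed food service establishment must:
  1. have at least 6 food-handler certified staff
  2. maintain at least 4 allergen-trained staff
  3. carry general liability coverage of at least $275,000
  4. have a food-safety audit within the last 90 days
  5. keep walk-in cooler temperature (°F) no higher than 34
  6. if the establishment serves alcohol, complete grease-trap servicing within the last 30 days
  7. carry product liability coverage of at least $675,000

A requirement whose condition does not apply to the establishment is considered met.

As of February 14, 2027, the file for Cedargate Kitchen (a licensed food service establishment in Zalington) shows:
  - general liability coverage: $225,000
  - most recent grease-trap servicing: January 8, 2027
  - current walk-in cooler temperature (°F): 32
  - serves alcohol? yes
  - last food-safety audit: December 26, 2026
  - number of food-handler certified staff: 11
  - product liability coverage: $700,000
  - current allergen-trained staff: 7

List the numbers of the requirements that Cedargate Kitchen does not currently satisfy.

3, 6

1. food-handler certified staff 11 ≥ 6 → met
2. allergen-trained staff 7 ≥ 4 → met
3. general liability coverage $225,000 < $275,000 → not met
4. food-safety audit 50 days ago vs limit 90 → met
5. walk-in cooler temperature (°F) 32 ≤ 34 → met
6. condition 'serves alcohol' holds; grease-trap servicing 37 days ago vs limit 30 → not met
7. product liability coverage $700,000 ≥ $675,000 → met
Not met: 3, 6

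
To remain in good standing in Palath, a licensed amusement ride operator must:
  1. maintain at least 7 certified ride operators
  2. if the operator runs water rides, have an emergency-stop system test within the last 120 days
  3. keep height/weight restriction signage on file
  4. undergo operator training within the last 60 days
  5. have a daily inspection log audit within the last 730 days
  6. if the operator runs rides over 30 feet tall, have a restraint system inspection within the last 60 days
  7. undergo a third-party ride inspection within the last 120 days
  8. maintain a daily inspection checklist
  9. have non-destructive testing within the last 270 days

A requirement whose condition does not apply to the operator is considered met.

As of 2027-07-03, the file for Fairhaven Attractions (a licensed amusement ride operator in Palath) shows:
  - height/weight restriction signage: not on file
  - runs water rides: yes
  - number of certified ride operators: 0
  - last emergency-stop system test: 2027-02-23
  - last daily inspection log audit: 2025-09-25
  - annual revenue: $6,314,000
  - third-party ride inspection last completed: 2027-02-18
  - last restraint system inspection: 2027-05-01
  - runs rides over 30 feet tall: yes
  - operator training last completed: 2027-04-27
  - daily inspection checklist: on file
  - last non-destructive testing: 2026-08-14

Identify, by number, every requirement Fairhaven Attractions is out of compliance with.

1. certified ride operators 0 < 7 → not met
2. condition 'runs water rides' holds; emergency-stop system test 130 days ago vs limit 120 → not met
3. height/weight restriction signage absent → not met
4. operator training 67 days ago vs limit 60 → not met
5. daily inspection log audit 646 days ago vs limit 730 → met
6. condition 'runs rides over 30 feet tall' holds; restraint system inspection 63 days ago vs limit 60 → not met
7. third-party ride inspection 135 days ago vs limit 120 → not met
8. daily inspection checklist present → met
9. non-destructive testing 323 days ago vs limit 270 → not met
Not met: 1, 2, 3, 4, 6, 7, 9

1, 2, 3, 4, 6, 7, 9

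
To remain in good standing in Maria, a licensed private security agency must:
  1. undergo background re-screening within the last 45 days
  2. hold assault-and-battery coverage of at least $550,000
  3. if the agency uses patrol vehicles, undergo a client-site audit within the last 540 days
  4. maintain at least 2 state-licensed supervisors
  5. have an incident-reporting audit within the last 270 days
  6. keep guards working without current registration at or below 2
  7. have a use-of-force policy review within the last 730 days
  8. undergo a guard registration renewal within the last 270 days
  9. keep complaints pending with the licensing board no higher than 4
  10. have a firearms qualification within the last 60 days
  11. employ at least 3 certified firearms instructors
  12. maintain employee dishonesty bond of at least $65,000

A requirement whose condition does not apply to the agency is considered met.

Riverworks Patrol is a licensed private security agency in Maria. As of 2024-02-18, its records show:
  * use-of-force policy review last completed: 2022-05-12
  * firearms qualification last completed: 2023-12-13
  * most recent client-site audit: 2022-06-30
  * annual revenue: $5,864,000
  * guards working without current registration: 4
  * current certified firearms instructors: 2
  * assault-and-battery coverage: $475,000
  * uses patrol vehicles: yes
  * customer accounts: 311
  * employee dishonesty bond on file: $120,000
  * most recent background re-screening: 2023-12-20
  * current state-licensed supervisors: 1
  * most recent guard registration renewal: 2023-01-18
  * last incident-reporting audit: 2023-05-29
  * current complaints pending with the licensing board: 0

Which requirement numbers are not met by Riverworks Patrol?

1, 2, 3, 4, 6, 8, 10, 11

1. background re-screening 60 days ago vs limit 45 → not met
2. assault-and-battery coverage $475,000 < $550,000 → not met
3. condition 'uses patrol vehicles' holds; client-site audit 598 days ago vs limit 540 → not met
4. state-licensed supervisors 1 < 2 → not met
5. incident-reporting audit 265 days ago vs limit 270 → met
6. guards working without current registration 4 > 2 → not met
7. use-of-force policy review 647 days ago vs limit 730 → met
8. guard registration renewal 396 days ago vs limit 270 → not met
9. complaints pending with the licensing board 0 ≤ 4 → met
10. firearms qualification 67 days ago vs limit 60 → not met
11. certified firearms instructors 2 < 3 → not met
12. employee dishonesty bond $120,000 ≥ $65,000 → met
Not met: 1, 2, 3, 4, 6, 8, 10, 11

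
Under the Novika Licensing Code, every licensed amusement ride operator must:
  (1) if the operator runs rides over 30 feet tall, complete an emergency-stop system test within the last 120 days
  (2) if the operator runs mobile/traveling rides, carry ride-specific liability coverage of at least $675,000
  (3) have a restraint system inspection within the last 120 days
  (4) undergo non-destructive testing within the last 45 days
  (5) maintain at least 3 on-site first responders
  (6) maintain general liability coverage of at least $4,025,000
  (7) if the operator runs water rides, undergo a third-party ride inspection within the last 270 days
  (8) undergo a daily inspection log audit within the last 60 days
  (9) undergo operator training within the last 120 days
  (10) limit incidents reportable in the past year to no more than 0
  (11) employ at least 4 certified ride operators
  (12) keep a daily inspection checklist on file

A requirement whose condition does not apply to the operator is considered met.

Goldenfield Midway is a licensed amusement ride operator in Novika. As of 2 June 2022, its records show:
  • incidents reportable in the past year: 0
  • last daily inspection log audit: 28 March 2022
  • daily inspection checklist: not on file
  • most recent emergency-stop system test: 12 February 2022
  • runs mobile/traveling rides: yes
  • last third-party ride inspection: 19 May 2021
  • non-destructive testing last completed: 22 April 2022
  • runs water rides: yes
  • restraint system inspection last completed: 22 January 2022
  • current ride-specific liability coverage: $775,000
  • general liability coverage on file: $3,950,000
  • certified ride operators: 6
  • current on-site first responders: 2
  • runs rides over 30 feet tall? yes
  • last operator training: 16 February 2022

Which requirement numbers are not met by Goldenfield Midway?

3, 5, 6, 7, 8, 12

1. condition 'runs rides over 30 feet tall' holds; emergency-stop system test 110 days ago vs limit 120 → met
2. condition 'runs mobile/traveling rides' holds; ride-specific liability coverage $775,000 ≥ $675,000 → met
3. restraint system inspection 131 days ago vs limit 120 → not met
4. non-destructive testing 41 days ago vs limit 45 → met
5. on-site first responders 2 < 3 → not met
6. general liability coverage $3,950,000 < $4,025,000 → not met
7. condition 'runs water rides' holds; third-party ride inspection 379 days ago vs limit 270 → not met
8. daily inspection log audit 66 days ago vs limit 60 → not met
9. operator training 106 days ago vs limit 120 → met
10. incidents reportable in the past year 0 ≤ 0 → met
11. certified ride operators 6 ≥ 4 → met
12. daily inspection checklist absent → not met
Not met: 3, 5, 6, 7, 8, 12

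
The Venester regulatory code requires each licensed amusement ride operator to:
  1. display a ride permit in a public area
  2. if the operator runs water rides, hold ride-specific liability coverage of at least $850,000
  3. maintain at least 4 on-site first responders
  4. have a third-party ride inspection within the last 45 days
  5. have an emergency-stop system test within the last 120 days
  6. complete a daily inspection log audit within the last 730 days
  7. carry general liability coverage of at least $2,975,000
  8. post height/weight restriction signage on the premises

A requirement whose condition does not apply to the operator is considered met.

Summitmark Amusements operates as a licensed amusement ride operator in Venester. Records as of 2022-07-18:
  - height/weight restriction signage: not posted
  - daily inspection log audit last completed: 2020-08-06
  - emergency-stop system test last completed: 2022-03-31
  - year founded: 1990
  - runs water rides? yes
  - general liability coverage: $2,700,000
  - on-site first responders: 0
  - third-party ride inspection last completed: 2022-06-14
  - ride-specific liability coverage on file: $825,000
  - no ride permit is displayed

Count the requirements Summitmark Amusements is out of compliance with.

5

1. ride permit absent → not met
2. condition 'runs water rides' holds; ride-specific liability coverage $825,000 < $850,000 → not met
3. on-site first responders 0 < 4 → not met
4. third-party ride inspection 34 days ago vs limit 45 → met
5. emergency-stop system test 109 days ago vs limit 120 → met
6. daily inspection log audit 711 days ago vs limit 730 → met
7. general liability coverage $2,700,000 < $2,975,000 → not met
8. height/weight restriction signage absent → not met
Not met: 5 of 8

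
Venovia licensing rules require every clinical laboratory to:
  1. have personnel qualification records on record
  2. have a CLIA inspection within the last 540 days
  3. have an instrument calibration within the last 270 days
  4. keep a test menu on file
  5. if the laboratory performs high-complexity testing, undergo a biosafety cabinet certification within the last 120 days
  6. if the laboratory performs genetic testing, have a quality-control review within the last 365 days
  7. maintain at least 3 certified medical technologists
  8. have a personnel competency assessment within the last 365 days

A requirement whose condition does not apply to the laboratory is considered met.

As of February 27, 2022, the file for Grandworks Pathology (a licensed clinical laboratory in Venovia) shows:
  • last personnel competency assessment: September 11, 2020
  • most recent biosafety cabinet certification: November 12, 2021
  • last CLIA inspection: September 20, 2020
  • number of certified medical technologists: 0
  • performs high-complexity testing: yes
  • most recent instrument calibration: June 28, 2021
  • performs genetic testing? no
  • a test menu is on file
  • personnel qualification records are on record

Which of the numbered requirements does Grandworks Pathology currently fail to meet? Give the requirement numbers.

1. personnel qualification records present → met
2. CLIA inspection 525 days ago vs limit 540 → met
3. instrument calibration 244 days ago vs limit 270 → met
4. test menu present → met
5. condition 'performs high-complexity testing' holds; biosafety cabinet certification 107 days ago vs limit 120 → met
6. condition 'performs genetic testing' does not hold → requirement n/a → met
7. certified medical technologists 0 < 3 → not met
8. personnel competency assessment 534 days ago vs limit 365 → not met
Not met: 7, 8

7, 8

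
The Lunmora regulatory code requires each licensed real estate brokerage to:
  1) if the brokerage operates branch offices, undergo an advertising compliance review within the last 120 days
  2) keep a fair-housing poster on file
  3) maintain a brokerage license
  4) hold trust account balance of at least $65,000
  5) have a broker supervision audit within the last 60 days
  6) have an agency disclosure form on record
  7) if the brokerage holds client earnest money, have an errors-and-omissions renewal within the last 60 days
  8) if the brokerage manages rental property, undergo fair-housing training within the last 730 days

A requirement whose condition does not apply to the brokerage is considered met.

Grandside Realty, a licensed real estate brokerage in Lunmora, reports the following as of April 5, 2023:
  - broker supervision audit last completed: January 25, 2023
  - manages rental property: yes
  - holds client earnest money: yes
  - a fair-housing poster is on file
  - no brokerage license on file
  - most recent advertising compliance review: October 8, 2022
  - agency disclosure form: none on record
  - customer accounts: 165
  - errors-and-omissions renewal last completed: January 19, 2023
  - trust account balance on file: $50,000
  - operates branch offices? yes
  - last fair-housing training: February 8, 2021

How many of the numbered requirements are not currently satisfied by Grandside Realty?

1. condition 'operates branch offices' holds; advertising compliance review 179 days ago vs limit 120 → not met
2. fair-housing poster present → met
3. brokerage license absent → not met
4. trust account balance $50,000 < $65,000 → not met
5. broker supervision audit 70 days ago vs limit 60 → not met
6. agency disclosure form absent → not met
7. condition 'holds client earnest money' holds; errors-and-omissions renewal 76 days ago vs limit 60 → not met
8. condition 'manages rental property' holds; fair-housing training 786 days ago vs limit 730 → not met
Not met: 7 of 8

7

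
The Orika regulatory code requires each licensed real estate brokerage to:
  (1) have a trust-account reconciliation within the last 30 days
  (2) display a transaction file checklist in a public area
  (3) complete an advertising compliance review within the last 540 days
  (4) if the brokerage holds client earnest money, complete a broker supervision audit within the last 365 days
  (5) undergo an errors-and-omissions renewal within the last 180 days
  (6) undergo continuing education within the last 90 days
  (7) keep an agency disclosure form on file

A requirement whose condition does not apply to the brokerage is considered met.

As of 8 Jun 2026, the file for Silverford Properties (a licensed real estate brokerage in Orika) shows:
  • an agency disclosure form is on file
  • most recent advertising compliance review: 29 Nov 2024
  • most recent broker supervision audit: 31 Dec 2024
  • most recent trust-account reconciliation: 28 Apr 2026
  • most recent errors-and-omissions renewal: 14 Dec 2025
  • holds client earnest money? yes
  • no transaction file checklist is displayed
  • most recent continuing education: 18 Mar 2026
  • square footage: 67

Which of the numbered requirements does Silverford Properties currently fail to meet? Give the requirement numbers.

1. trust-account reconciliation 41 days ago vs limit 30 → not met
2. transaction file checklist absent → not met
3. advertising compliance review 556 days ago vs limit 540 → not met
4. condition 'holds client earnest money' holds; broker supervision audit 524 days ago vs limit 365 → not met
5. errors-and-omissions renewal 176 days ago vs limit 180 → met
6. continuing education 82 days ago vs limit 90 → met
7. agency disclosure form present → met
Not met: 1, 2, 3, 4

1, 2, 3, 4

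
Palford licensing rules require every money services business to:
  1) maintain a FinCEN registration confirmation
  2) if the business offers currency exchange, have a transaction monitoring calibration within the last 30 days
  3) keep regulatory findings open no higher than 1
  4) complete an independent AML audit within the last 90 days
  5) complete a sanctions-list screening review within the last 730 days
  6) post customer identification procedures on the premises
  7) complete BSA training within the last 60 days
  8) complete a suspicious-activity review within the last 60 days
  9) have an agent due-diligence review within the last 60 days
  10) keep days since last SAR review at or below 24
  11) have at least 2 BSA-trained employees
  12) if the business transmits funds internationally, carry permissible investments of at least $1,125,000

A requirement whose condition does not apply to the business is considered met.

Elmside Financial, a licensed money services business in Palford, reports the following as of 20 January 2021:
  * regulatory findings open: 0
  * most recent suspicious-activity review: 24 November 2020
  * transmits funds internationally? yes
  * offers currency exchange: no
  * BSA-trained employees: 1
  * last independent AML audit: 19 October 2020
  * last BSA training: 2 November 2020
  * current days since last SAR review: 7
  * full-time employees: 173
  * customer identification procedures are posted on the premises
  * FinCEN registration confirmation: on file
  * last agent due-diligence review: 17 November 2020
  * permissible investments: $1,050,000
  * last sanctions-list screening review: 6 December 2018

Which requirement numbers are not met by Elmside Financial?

4, 5, 7, 9, 11, 12

1. FinCEN registration confirmation present → met
2. condition 'offers currency exchange' does not hold → requirement n/a → met
3. regulatory findings open 0 ≤ 1 → met
4. independent AML audit 93 days ago vs limit 90 → not met
5. sanctions-list screening review 776 days ago vs limit 730 → not met
6. customer identification procedures present → met
7. BSA training 79 days ago vs limit 60 → not met
8. suspicious-activity review 57 days ago vs limit 60 → met
9. agent due-diligence review 64 days ago vs limit 60 → not met
10. days since last SAR review 7 ≤ 24 → met
11. BSA-trained employees 1 < 2 → not met
12. condition 'transmits funds internationally' holds; permissible investments $1,050,000 < $1,125,000 → not met
Not met: 4, 5, 7, 9, 11, 12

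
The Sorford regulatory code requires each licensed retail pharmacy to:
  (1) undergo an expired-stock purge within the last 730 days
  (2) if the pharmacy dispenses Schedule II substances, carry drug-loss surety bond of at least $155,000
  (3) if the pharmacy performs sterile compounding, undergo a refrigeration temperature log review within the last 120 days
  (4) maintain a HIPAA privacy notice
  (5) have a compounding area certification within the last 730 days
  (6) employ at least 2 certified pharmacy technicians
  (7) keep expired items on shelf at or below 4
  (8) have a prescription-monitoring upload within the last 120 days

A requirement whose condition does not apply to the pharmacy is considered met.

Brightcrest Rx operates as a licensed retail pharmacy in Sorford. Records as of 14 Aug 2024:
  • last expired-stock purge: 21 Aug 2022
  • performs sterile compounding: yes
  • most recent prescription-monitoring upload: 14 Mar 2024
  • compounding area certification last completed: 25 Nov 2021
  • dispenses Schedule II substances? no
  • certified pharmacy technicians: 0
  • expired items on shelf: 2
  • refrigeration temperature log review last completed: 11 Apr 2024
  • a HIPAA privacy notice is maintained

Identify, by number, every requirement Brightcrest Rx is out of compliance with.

1. expired-stock purge 724 days ago vs limit 730 → met
2. condition 'dispenses Schedule II substances' does not hold → requirement n/a → met
3. condition 'performs sterile compounding' holds; refrigeration temperature log review 125 days ago vs limit 120 → not met
4. HIPAA privacy notice present → met
5. compounding area certification 993 days ago vs limit 730 → not met
6. certified pharmacy technicians 0 < 2 → not met
7. expired items on shelf 2 ≤ 4 → met
8. prescription-monitoring upload 153 days ago vs limit 120 → not met
Not met: 3, 5, 6, 8

3, 5, 6, 8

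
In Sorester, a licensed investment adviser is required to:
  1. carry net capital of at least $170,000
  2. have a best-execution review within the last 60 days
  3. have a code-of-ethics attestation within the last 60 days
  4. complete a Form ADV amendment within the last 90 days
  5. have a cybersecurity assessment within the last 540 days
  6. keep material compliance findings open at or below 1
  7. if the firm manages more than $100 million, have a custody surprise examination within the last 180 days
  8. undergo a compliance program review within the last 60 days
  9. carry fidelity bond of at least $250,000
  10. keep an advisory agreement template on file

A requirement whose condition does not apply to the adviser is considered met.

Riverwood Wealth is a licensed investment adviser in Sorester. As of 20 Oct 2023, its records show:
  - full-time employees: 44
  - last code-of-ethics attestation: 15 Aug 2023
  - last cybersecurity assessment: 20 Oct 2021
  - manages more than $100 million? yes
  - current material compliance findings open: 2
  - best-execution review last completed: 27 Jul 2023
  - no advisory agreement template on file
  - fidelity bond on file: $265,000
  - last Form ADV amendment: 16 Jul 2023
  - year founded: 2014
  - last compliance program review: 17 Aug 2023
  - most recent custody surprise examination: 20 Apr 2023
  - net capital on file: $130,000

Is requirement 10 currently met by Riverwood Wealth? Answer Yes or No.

No

10. advisory agreement template absent → not met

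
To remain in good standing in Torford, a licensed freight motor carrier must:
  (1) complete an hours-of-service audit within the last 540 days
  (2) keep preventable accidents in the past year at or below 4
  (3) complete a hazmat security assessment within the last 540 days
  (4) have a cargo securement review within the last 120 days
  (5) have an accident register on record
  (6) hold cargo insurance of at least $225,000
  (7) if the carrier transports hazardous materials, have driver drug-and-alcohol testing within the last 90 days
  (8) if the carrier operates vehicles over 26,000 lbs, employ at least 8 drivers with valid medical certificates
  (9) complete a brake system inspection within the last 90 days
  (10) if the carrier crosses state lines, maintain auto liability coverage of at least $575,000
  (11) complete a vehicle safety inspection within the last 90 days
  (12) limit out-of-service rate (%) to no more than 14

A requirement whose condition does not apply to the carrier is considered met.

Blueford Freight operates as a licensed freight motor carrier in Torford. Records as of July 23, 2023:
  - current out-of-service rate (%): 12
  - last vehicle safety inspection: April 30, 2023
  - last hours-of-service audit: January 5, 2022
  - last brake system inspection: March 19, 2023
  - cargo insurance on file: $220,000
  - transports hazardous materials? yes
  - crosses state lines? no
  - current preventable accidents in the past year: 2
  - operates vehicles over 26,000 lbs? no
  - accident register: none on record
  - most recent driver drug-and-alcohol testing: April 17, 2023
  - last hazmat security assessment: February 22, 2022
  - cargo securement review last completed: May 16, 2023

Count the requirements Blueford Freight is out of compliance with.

5

1. hours-of-service audit 564 days ago vs limit 540 → not met
2. preventable accidents in the past year 2 ≤ 4 → met
3. hazmat security assessment 516 days ago vs limit 540 → met
4. cargo securement review 68 days ago vs limit 120 → met
5. accident register absent → not met
6. cargo insurance $220,000 < $225,000 → not met
7. condition 'transports hazardous materials' holds; driver drug-and-alcohol testing 97 days ago vs limit 90 → not met
8. condition 'operates vehicles over 26,000 lbs' does not hold → requirement n/a → met
9. brake system inspection 126 days ago vs limit 90 → not met
10. condition 'crosses state lines' does not hold → requirement n/a → met
11. vehicle safety inspection 84 days ago vs limit 90 → met
12. out-of-service rate (%) 12 ≤ 14 → met
Not met: 5 of 12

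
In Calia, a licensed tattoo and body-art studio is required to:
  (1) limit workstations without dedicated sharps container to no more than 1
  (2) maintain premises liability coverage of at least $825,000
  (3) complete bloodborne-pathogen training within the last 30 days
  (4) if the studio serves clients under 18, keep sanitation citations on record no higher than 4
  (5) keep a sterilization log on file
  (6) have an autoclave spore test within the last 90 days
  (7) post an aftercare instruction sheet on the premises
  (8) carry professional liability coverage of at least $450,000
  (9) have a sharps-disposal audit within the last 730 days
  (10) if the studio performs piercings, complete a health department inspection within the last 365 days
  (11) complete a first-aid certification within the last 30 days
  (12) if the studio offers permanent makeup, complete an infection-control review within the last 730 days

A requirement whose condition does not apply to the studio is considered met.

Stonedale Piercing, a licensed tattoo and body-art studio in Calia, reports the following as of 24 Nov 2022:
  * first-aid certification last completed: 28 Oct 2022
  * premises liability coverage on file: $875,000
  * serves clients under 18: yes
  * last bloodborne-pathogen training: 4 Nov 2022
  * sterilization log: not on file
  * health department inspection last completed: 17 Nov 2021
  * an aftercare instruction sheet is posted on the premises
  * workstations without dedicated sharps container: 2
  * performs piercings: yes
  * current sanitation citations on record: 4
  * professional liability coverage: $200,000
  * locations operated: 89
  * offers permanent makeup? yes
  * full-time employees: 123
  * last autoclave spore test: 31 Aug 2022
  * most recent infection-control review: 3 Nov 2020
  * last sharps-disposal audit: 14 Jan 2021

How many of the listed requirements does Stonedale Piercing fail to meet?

5

1. workstations without dedicated sharps container 2 > 1 → not met
2. premises liability coverage $875,000 ≥ $825,000 → met
3. bloodborne-pathogen training 20 days ago vs limit 30 → met
4. condition 'serves clients under 18' holds; sanitation citations on record 4 ≤ 4 → met
5. sterilization log absent → not met
6. autoclave spore test 85 days ago vs limit 90 → met
7. aftercare instruction sheet present → met
8. professional liability coverage $200,000 < $450,000 → not met
9. sharps-disposal audit 679 days ago vs limit 730 → met
10. condition 'performs piercings' holds; health department inspection 372 days ago vs limit 365 → not met
11. first-aid certification 27 days ago vs limit 30 → met
12. condition 'offers permanent makeup' holds; infection-control review 751 days ago vs limit 730 → not met
Not met: 5 of 12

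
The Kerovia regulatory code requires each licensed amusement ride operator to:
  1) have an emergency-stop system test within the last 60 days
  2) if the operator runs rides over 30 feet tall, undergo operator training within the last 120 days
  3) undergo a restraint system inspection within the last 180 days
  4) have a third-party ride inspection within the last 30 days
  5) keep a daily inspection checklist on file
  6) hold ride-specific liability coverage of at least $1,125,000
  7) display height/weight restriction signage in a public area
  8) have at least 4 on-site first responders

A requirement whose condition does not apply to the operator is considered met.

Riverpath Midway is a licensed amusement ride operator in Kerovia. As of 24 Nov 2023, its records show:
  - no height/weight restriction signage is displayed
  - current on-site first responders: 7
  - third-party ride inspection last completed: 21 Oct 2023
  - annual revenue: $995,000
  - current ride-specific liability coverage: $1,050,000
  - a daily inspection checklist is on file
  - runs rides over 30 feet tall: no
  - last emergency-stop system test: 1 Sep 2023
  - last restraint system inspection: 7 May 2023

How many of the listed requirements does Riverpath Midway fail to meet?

1. emergency-stop system test 84 days ago vs limit 60 → not met
2. condition 'runs rides over 30 feet tall' does not hold → requirement n/a → met
3. restraint system inspection 201 days ago vs limit 180 → not met
4. third-party ride inspection 34 days ago vs limit 30 → not met
5. daily inspection checklist present → met
6. ride-specific liability coverage $1,050,000 < $1,125,000 → not met
7. height/weight restriction signage absent → not met
8. on-site first responders 7 ≥ 4 → met
Not met: 5 of 8

5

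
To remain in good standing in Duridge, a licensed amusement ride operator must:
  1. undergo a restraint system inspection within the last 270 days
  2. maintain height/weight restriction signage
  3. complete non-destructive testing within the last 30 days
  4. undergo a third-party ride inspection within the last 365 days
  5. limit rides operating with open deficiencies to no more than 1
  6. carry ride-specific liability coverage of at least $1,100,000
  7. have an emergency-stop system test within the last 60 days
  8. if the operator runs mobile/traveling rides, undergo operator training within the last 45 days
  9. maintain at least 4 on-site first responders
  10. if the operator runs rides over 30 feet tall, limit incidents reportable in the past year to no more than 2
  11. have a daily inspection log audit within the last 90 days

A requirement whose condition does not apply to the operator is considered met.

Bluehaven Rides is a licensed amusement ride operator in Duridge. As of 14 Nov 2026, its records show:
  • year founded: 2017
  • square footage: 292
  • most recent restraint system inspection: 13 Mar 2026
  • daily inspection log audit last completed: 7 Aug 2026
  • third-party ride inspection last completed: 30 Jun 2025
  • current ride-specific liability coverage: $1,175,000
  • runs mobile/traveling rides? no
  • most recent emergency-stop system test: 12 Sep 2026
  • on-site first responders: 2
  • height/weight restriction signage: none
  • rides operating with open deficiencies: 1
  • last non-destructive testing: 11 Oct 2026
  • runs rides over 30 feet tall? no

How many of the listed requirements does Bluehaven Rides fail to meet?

6

1. restraint system inspection 246 days ago vs limit 270 → met
2. height/weight restriction signage absent → not met
3. non-destructive testing 34 days ago vs limit 30 → not met
4. third-party ride inspection 502 days ago vs limit 365 → not met
5. rides operating with open deficiencies 1 ≤ 1 → met
6. ride-specific liability coverage $1,175,000 ≥ $1,100,000 → met
7. emergency-stop system test 63 days ago vs limit 60 → not met
8. condition 'runs mobile/traveling rides' does not hold → requirement n/a → met
9. on-site first responders 2 < 4 → not met
10. condition 'runs rides over 30 feet tall' does not hold → requirement n/a → met
11. daily inspection log audit 99 days ago vs limit 90 → not met
Not met: 6 of 11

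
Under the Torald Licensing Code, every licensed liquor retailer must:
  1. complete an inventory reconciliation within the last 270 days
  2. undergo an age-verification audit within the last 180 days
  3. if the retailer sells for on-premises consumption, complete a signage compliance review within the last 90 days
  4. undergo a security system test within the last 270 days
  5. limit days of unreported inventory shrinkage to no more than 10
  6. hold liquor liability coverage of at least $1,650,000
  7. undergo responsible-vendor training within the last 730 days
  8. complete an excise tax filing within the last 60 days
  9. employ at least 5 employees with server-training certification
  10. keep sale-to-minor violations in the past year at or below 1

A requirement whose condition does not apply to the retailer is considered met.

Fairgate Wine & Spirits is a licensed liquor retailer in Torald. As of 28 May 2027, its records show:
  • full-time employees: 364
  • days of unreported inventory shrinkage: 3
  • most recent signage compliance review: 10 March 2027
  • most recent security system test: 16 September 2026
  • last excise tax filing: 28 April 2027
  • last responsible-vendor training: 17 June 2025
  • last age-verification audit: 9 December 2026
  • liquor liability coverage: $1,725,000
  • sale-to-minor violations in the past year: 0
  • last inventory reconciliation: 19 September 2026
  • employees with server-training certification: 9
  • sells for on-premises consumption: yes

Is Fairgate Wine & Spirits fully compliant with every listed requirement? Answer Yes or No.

1. inventory reconciliation 251 days ago vs limit 270 → met
2. age-verification audit 170 days ago vs limit 180 → met
3. condition 'sells for on-premises consumption' holds; signage compliance review 79 days ago vs limit 90 → met
4. security system test 254 days ago vs limit 270 → met
5. days of unreported inventory shrinkage 3 ≤ 10 → met
6. liquor liability coverage $1,725,000 ≥ $1,650,000 → met
7. responsible-vendor training 710 days ago vs limit 730 → met
8. excise tax filing 30 days ago vs limit 60 → met
9. employees with server-training certification 9 ≥ 5 → met
10. sale-to-minor violations in the past year 0 ≤ 1 → met
All met.

Yes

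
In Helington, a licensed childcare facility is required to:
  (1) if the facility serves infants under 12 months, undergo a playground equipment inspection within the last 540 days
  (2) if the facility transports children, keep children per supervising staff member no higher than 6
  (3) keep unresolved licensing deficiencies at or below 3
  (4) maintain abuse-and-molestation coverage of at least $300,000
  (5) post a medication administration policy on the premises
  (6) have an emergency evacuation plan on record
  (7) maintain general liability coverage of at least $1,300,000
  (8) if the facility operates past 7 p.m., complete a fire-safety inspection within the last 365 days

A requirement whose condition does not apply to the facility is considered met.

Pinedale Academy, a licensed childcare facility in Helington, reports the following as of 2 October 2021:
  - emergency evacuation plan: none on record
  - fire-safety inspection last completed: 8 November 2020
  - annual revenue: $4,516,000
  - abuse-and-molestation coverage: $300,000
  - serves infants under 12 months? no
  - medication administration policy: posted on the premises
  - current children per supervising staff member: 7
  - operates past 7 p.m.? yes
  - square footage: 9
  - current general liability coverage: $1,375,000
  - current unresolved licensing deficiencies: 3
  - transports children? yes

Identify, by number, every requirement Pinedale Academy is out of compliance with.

1. condition 'serves infants under 12 months' does not hold → requirement n/a → met
2. condition 'transports children' holds; children per supervising staff member 7 > 6 → not met
3. unresolved licensing deficiencies 3 ≤ 3 → met
4. abuse-and-molestation coverage $300,000 ≥ $300,000 → met
5. medication administration policy present → met
6. emergency evacuation plan absent → not met
7. general liability coverage $1,375,000 ≥ $1,300,000 → met
8. condition 'operates past 7 p.m.' holds; fire-safety inspection 328 days ago vs limit 365 → met
Not met: 2, 6

2, 6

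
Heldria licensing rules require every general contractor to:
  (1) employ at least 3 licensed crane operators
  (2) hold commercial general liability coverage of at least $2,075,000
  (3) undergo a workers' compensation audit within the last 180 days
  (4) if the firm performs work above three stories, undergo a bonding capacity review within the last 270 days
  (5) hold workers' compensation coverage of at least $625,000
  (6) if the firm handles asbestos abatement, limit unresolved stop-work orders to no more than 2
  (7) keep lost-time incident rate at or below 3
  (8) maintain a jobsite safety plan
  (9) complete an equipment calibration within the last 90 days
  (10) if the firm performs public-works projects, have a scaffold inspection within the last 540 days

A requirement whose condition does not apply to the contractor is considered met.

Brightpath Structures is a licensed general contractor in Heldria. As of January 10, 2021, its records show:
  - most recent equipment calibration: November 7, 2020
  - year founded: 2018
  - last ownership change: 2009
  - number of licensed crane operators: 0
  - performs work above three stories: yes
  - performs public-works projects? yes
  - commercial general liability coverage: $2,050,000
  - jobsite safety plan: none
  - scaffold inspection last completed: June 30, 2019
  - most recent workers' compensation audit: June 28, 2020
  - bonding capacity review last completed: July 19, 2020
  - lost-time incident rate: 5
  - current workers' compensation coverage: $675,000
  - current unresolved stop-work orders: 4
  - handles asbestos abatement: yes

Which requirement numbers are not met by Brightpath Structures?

1. licensed crane operators 0 < 3 → not met
2. commercial general liability coverage $2,050,000 < $2,075,000 → not met
3. workers' compensation audit 196 days ago vs limit 180 → not met
4. condition 'performs work above three stories' holds; bonding capacity review 175 days ago vs limit 270 → met
5. workers' compensation coverage $675,000 ≥ $625,000 → met
6. condition 'handles asbestos abatement' holds; unresolved stop-work orders 4 > 2 → not met
7. lost-time incident rate 5 > 3 → not met
8. jobsite safety plan absent → not met
9. equipment calibration 64 days ago vs limit 90 → met
10. condition 'performs public-works projects' holds; scaffold inspection 560 days ago vs limit 540 → not met
Not met: 1, 2, 3, 6, 7, 8, 10

1, 2, 3, 6, 7, 8, 10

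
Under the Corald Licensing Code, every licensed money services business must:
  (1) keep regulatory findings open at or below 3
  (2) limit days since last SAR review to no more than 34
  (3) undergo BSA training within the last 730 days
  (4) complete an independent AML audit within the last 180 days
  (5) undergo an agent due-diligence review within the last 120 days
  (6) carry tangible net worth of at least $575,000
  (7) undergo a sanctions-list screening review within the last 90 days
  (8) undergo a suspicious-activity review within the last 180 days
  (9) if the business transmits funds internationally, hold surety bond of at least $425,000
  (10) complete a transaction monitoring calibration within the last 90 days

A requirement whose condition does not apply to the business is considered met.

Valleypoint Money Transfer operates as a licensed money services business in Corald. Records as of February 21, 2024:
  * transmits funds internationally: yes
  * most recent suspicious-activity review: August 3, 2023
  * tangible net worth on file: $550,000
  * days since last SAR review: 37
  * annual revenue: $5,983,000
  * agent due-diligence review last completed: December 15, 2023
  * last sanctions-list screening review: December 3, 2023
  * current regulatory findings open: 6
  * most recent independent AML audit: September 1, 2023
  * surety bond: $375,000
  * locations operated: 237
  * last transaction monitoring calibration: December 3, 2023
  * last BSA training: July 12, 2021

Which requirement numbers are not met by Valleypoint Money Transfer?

1. regulatory findings open 6 > 3 → not met
2. days since last SAR review 37 > 34 → not met
3. BSA training 954 days ago vs limit 730 → not met
4. independent AML audit 173 days ago vs limit 180 → met
5. agent due-diligence review 68 days ago vs limit 120 → met
6. tangible net worth $550,000 < $575,000 → not met
7. sanctions-list screening review 80 days ago vs limit 90 → met
8. suspicious-activity review 202 days ago vs limit 180 → not met
9. condition 'transmits funds internationally' holds; surety bond $375,000 < $425,000 → not met
10. transaction monitoring calibration 80 days ago vs limit 90 → met
Not met: 1, 2, 3, 6, 8, 9

1, 2, 3, 6, 8, 9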